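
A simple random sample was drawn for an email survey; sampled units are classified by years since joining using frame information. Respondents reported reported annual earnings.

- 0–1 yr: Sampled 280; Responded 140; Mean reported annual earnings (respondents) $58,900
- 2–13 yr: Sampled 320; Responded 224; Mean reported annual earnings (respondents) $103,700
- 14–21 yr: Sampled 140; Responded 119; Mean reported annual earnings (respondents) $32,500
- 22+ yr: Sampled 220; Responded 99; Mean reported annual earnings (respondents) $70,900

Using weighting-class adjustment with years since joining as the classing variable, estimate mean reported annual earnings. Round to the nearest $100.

$72,700

Response rates by class: 0–1 yr 140/280 = 50%, 2–13 yr 224/320 = 70%, 14–21 yr 119/140 = 85%, 22+ yr 99/220 = 45%.
Weighting each respondent by the inverse class response rate inflates each class back to its sampled size, so the class weight is n_sampled:
  0–1 yr: 280 × 58,900 = 16,492,000
  2–13 yr: 320 × 103,700 = 33,184,000
  14–21 yr: 140 × 32,500 = 4,550,000
  22+ yr: 220 × 70,900 = 15,598,000
Adjusted estimate = 69,824,000 / 960 = 72733.3 → $72,700.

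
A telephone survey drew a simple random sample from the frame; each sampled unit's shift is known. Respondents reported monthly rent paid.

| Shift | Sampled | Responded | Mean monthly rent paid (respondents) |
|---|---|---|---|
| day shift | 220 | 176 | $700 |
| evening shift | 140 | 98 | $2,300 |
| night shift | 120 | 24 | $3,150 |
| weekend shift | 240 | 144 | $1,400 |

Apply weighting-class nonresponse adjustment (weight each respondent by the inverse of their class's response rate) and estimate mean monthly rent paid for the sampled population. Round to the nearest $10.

Response rates by class: day shift 176/220 = 80%, evening shift 98/140 = 70%, night shift 24/120 = 20%, weekend shift 144/240 = 60%.
Each respondent's weight = sampled/responded in their class; summing within a class gives n_sampled, so:
  day shift: 220 × 700 = 154,000
  evening shift: 140 × 2300 = 322,000
  night shift: 120 × 3150 = 378,000
  weekend shift: 240 × 1400 = 336,000
Adjusted estimate = 1,190,000 / 720 = 1652.78 → $1,650.

$1,650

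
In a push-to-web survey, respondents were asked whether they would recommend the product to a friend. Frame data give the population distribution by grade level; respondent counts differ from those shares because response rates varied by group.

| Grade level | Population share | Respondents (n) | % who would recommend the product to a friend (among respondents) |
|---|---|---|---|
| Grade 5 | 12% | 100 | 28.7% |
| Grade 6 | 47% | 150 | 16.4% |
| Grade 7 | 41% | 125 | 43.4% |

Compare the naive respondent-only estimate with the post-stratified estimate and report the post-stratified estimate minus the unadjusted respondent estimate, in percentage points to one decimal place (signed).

Unadjusted (pooled respondent) estimate weights by respondent counts:
  (100/375)×28.7 + (150/375)×16.4 + (125/375)×43.4 = 28.68%
Post-stratified estimate weights by population shares:
  0.12×28.7 + 0.47×16.4 + 0.41×43.4 = 28.946%
Difference = 28.946 − 28.68 = 0.266 pp.

+0.3 percentage points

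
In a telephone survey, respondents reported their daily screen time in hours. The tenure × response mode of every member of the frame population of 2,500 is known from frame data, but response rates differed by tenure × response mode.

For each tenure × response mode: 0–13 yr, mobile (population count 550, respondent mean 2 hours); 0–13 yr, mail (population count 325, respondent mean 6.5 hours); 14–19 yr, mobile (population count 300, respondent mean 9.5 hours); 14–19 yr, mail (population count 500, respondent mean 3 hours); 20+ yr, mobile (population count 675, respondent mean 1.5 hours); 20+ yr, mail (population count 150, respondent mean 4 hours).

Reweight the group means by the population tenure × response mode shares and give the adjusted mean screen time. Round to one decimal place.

Each cell contributes population-share × respondent value:
  0–13 yr, mobile: (550/2,500) × 2 = 0.44
  0–13 yr, mail: (325/2,500) × 6.5 = 0.845
  14–19 yr, mobile: (300/2,500) × 9.5 = 1.14
  14–19 yr, mail: (500/2,500) × 3 = 0.6
  20+ yr, mobile: (675/2,500) × 1.5 = 0.405
  20+ yr, mail: (150/2,500) × 4 = 0.24
Post-stratified estimate = 3.67 → 3.7.

3.7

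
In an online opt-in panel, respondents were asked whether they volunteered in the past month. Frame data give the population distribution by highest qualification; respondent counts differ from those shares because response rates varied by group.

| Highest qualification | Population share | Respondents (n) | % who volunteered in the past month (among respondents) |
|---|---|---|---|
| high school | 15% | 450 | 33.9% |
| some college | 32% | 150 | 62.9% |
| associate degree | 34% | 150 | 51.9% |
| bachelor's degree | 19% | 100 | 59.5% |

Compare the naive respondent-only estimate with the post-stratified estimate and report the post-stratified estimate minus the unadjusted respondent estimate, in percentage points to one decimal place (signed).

Naive respondent-only estimate (weights = respondent counts):
  (450/850)×33.9 + (150/850)×62.9 + (150/850)×51.9 + (100/850)×59.5 = 45.2059%
Post-stratified estimate weights by population shares:
  0.15×33.9 + 0.32×62.9 + 0.34×51.9 + 0.19×59.5 = 54.164%
Difference = 54.164 − 45.2059 = 8.9581 pp.

+9.0 percentage points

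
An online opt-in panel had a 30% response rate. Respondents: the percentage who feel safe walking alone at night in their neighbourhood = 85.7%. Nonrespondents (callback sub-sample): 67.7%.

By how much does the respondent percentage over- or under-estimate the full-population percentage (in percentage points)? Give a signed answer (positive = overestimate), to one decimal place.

Nonresponse fraction = 1 − 0.3 = 0.7.
Bias = (nonresponse fraction) × (respondent percentage − nonrespondent percentage)
     = 0.7 × (85.7 − 67.7) = 0.7 × 18 = 12.6.

+12.6 percentage points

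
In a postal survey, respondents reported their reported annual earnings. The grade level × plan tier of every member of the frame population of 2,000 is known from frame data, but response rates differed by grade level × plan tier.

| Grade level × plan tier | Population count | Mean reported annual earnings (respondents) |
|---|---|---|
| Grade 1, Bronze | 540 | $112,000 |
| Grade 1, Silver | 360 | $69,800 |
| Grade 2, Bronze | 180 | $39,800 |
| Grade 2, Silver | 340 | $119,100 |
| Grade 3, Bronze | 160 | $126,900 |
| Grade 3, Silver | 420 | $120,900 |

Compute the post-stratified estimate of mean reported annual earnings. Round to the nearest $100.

$102,200

Post-stratification weights by population share, not respondent share:
  Grade 1, Bronze: (540/2,000) × 112,000 = 30,240
  Grade 1, Silver: (360/2,000) × 69,800 = 12,564
  Grade 2, Bronze: (180/2,000) × 39,800 = 3582
  Grade 2, Silver: (340/2,000) × 119,100 = 20,247
  Grade 3, Bronze: (160/2,000) × 126,900 = 10,152
  Grade 3, Silver: (420/2,000) × 120,900 = 25,389
Post-stratified estimate = 102,174 → $102,200.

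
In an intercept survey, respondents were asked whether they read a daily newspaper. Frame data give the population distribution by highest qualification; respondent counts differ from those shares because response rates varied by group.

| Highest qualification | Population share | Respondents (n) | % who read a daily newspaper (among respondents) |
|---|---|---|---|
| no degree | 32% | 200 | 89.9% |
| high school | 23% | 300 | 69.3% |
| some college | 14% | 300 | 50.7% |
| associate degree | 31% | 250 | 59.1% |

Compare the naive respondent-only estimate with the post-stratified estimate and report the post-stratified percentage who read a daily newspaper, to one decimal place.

70.1%

Without adjustment, the pooled respondent share is:
  (200/1050)×89.9 + (300/1050)×69.3 + (300/1050)×50.7 + (250/1050)×59.1 = 65.481%
Post-stratified estimate weights by population shares:
  0.32×89.9 + 0.23×69.3 + 0.14×50.7 + 0.31×59.1 = 70.126%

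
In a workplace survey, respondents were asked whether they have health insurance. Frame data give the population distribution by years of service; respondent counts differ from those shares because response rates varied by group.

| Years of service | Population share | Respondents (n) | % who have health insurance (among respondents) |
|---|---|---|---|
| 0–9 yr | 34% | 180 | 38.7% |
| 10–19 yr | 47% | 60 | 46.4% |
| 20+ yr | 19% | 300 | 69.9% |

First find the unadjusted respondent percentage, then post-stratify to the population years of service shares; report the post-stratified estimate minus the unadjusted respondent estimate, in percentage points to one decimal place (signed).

Unadjusted (pooled respondent) estimate weights by respondent counts:
  (180/540)×38.7 + (60/540)×46.4 + (300/540)×69.9 = 56.8889%
Post-stratified estimate weights by population shares:
  0.34×38.7 + 0.47×46.4 + 0.19×69.9 = 48.247%
Difference = 48.247 − 56.8889 = -8.6419 pp.

-8.6 percentage points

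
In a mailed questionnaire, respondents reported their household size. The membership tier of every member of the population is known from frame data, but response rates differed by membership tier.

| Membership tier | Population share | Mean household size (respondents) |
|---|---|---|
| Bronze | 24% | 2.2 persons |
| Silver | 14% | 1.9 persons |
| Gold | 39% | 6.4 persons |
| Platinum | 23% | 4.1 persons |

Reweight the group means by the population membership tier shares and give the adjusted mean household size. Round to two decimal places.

4.23

Post-stratification weights by population share, not respondent share:
  Bronze: 0.24 × 2.2 = 0.528
  Silver: 0.14 × 1.9 = 0.266
  Gold: 0.39 × 6.4 = 2.496
  Platinum: 0.23 × 4.1 = 0.943
Post-stratified estimate = 4.233 → 4.23.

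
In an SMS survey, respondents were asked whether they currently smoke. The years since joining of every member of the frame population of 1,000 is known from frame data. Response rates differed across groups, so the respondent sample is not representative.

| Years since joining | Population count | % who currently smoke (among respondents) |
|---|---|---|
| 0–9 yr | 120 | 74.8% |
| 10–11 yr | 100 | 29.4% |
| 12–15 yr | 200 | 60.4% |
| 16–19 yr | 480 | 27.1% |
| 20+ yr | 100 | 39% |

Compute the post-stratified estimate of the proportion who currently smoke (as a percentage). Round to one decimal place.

40.9%

Weight each group's respondent value by its population share:
  0–9 yr: (120/1,000) × 74.8 = 8.976
  10–11 yr: (100/1,000) × 29.4 = 2.94
  12–15 yr: (200/1,000) × 60.4 = 12.08
  16–19 yr: (480/1,000) × 27.1 = 13.008
  20+ yr: (100/1,000) × 39 = 3.9
Post-stratified estimate = 40.904 → 40.9%.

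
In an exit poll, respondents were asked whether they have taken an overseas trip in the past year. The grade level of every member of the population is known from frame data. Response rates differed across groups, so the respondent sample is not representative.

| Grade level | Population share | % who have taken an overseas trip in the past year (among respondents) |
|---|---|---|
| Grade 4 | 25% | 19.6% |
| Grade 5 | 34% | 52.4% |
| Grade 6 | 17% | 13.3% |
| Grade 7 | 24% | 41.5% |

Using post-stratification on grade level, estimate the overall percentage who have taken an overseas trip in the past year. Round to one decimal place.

34.9%

Reweight to the known grade level distribution:
  Grade 4: 0.25 × 19.6 = 4.9
  Grade 5: 0.34 × 52.4 = 17.816
  Grade 6: 0.17 × 13.3 = 2.261
  Grade 7: 0.24 × 41.5 = 9.96
Post-stratified estimate = 34.937 → 34.9%.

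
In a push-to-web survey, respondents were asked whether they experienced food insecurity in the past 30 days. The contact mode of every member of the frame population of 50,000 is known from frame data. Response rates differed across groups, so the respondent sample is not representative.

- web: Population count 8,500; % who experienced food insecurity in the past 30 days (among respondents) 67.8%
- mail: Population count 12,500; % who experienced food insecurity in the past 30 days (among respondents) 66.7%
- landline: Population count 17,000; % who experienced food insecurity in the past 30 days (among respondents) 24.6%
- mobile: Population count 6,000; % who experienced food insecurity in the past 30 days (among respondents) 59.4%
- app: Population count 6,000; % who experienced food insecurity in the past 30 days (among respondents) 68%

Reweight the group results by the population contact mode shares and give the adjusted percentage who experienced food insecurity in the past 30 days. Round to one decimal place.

Reweight to the known contact mode distribution:
  web: (8,500/50,000) × 67.8 = 11.526
  mail: (12,500/50,000) × 66.7 = 16.675
  landline: (17,000/50,000) × 24.6 = 8.364
  mobile: (6,000/50,000) × 59.4 = 7.128
  app: (6,000/50,000) × 68 = 8.16
Post-stratified estimate = 51.853 → 51.9%.

51.9%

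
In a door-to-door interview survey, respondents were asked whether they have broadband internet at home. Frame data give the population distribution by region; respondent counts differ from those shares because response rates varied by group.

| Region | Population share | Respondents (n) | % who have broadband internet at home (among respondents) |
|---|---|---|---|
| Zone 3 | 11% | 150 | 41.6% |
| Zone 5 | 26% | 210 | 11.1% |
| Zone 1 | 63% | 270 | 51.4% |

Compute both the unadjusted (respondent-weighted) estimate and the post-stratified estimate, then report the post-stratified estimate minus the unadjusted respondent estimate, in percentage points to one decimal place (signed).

Naive respondent-only estimate (weights = respondent counts):
  (150/630)×41.6 + (210/630)×11.1 + (270/630)×51.4 = 35.6333%
Reweighting by population region shares:
  0.11×41.6 + 0.26×11.1 + 0.63×51.4 = 39.844%
Difference = 39.844 − 35.6333 = 4.2107 pp.

+4.2 percentage points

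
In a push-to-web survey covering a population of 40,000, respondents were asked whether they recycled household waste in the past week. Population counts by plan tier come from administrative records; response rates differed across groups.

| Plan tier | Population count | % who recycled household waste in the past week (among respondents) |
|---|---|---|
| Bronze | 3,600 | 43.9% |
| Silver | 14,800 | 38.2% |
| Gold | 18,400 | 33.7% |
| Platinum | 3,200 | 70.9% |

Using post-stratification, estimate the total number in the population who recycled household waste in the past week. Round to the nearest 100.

15,700

Apply each group's respondent rate to its population count:
  Bronze: 3,600 × 43.9% = 1580.4
  Silver: 14,800 × 38.2% = 5653.6
  Gold: 18,400 × 33.7% = 6200.8
  Platinum: 3,200 × 70.9% = 2268.8
Estimated total = 15703.6 → 15,700.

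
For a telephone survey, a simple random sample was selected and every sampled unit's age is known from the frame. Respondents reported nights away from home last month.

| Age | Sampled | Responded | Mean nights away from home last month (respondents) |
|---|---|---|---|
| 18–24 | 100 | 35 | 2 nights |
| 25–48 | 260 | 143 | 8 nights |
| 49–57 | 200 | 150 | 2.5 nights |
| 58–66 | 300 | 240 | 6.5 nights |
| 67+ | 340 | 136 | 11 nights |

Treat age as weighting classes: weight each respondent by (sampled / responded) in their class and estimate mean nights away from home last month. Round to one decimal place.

7.1

Class response rates: 18–24 35/100 = 35%, 25–48 143/260 = 55%, 49–57 150/200 = 75%, 58–66 240/300 = 80%, 67+ 136/340 = 40%.
Weighting each respondent by the inverse class response rate inflates each class back to its sampled size, so the class weight is n_sampled:
  18–24: 100 × 2 = 200
  25–48: 260 × 8 = 2080
  49–57: 200 × 2.5 = 500
  58–66: 300 × 6.5 = 1950
  67+: 340 × 11 = 3740
Adjusted estimate = 8470 / 1,200 = 7.05833 → 7.1.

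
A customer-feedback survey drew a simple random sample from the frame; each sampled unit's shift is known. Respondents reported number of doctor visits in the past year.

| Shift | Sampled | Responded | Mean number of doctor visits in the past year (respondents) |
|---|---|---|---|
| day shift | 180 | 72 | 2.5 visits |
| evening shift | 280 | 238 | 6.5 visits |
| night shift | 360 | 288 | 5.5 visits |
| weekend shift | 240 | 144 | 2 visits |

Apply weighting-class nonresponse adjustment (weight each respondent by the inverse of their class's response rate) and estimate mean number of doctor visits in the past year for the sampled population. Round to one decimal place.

Class response rates: day shift 72/180 = 40%, evening shift 238/280 = 85%, night shift 288/360 = 80%, weekend shift 144/240 = 60%.
Each respondent's weight = sampled/responded in their class; summing within a class gives n_sampled, so:
  day shift: 180 × 2.5 = 450
  evening shift: 280 × 6.5 = 1820
  night shift: 360 × 5.5 = 1980
  weekend shift: 240 × 2 = 480
Adjusted estimate = 4730 / 1,060 = 4.46226 → 4.5.

4.5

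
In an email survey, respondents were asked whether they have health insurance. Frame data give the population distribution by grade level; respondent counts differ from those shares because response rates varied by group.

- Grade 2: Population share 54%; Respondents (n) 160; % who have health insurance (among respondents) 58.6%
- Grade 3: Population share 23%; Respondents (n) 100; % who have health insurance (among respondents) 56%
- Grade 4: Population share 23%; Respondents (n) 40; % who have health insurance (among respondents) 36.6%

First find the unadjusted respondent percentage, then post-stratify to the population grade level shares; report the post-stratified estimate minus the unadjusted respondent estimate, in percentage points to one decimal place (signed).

Unadjusted (pooled respondent) estimate weights by respondent counts:
  (160/300)×58.6 + (100/300)×56 + (40/300)×36.6 = 54.8%
Reweighting by population grade level shares:
  0.54×58.6 + 0.23×56 + 0.23×36.6 = 52.942%
Difference = 52.942 − 54.8 = -1.858 pp.

-1.9 percentage points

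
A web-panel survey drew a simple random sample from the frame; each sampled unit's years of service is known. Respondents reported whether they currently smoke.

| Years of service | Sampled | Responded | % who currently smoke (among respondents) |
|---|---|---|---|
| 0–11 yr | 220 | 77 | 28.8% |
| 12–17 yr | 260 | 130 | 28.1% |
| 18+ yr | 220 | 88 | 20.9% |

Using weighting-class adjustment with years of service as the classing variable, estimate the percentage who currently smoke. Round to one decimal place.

Response rates by class: 0–11 yr 77/220 = 35%, 12–17 yr 130/260 = 50%, 18+ yr 88/220 = 40%.
Each respondent's weight = sampled/responded in their class; summing within a class gives n_sampled, so:
  0–11 yr: 220 × 28.8 = 6336
  12–17 yr: 260 × 28.1 = 7306
  18+ yr: 220 × 20.9 = 4598
Adjusted estimate = 18,240 / 700 = 26.0571 → 26.1%.

26.1%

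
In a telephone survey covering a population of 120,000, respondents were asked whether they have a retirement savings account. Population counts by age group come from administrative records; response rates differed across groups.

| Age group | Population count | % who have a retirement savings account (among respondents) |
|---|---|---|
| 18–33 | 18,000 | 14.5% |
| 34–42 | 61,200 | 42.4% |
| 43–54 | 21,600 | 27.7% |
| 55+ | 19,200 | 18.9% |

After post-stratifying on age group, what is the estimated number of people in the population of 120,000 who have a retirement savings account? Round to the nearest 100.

38,200

Each cell contributes its population count × the respondent rate:
  18–33: 18,000 × 14.5% = 2610
  34–42: 61,200 × 42.4% = 25948.8
  43–54: 21,600 × 27.7% = 5983.2
  55+: 19,200 × 18.9% = 3628.8
Estimated total = 38170.8 → 38,200.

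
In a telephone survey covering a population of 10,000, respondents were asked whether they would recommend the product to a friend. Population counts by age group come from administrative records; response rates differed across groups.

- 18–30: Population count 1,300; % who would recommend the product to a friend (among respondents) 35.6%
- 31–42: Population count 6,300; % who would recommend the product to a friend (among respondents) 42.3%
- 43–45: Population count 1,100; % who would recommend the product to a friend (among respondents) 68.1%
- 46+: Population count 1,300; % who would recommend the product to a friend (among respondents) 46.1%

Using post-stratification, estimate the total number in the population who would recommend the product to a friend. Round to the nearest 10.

4,480

Each cell contributes its population count × the respondent rate:
  18–30: 1,300 × 35.6% = 462.8
  31–42: 6,300 × 42.3% = 2664.9
  43–45: 1,100 × 68.1% = 749.1
  46+: 1,300 × 46.1% = 599.3
Estimated total = 4476.1 → 4,480.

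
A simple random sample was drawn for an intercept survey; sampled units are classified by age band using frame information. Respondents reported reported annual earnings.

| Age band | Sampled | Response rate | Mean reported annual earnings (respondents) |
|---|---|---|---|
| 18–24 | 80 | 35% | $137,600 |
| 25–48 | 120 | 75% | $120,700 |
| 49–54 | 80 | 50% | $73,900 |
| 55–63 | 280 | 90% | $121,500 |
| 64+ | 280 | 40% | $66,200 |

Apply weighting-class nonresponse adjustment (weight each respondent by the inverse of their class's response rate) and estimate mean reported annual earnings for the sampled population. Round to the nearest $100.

$100,000

With weight = n_sampled/n_responded per class, the weighted class total is n_sampled:
  18–24: 80 × 137,600 = 11,008,000
  25–48: 120 × 120,700 = 14,484,000
  49–54: 80 × 73,900 = 5,912,000
  55–63: 280 × 121,500 = 34,020,000
  64+: 280 × 66,200 = 18,536,000
Adjusted estimate = 83,960,000 / 840 = 99952.4 → $100,000.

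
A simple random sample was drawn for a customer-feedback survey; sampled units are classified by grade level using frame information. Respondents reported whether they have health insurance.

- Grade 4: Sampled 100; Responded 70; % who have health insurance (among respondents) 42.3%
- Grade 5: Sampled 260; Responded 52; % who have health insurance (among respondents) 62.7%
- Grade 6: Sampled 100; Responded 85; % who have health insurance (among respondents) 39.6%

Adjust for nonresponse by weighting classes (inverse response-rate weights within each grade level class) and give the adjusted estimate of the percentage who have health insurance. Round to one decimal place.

53.2%

Class response rates: Grade 4 70/100 = 70%, Grade 5 52/260 = 20%, Grade 6 85/100 = 85%.
Inverse-response-rate weighting restores each class to its sampled count, so class totals weight by n_sampled:
  Grade 4: 100 × 42.3 = 4230
  Grade 5: 260 × 62.7 = 16,302
  Grade 6: 100 × 39.6 = 3960
Adjusted estimate = 24,492 / 460 = 53.2435 → 53.2%.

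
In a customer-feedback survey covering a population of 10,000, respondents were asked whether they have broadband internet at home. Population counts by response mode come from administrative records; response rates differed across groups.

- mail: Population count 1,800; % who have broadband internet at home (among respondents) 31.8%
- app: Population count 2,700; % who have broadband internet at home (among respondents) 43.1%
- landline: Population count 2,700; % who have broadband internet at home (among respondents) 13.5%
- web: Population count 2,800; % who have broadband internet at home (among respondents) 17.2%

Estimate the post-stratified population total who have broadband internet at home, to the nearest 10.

2,580

Each cell contributes its population count × the respondent rate:
  mail: 1,800 × 31.8% = 572.4
  app: 2,700 × 43.1% = 1163.7
  landline: 2,700 × 13.5% = 364.5
  web: 2,800 × 17.2% = 481.6
Estimated total = 2582.2 → 2,580.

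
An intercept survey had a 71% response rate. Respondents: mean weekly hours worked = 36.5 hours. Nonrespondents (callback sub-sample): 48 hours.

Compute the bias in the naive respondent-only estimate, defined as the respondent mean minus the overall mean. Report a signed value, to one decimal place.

-3.3

Nonresponse fraction = 1 − 0.71 = 0.29.
Bias = (nonresponse fraction) × (respondent mean − nonrespondent mean)
     = 0.29 × (36.5 − 48) = 0.29 × -11.5 = -3.335.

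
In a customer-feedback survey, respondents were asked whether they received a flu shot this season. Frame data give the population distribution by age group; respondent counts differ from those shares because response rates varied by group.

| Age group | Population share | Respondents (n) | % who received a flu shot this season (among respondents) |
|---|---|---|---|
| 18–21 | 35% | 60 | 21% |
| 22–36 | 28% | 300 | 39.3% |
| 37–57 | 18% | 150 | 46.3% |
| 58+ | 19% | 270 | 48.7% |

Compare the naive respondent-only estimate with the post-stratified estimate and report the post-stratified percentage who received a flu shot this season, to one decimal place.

Unadjusted (pooled respondent) estimate weights by respondent counts:
  (60/780)×21 + (300/780)×39.3 + (150/780)×46.3 + (270/780)×48.7 = 42.4923%
Post-stratified estimate weights by population shares:
  0.35×21 + 0.28×39.3 + 0.18×46.3 + 0.19×48.7 = 35.941%

35.9%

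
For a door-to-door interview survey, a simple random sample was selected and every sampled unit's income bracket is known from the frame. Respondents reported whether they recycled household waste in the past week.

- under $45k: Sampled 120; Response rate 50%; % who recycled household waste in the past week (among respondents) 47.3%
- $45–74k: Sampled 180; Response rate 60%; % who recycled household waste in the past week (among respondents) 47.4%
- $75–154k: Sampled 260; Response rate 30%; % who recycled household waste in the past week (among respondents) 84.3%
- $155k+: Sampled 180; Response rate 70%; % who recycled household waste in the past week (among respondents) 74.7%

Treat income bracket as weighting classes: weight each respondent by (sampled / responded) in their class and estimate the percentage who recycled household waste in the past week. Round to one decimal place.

67.0%

Each respondent's weight = sampled/responded in their class; summing within a class gives n_sampled, so:
  under $45k: 120 × 47.3 = 5676
  $45–74k: 180 × 47.4 = 8532
  $75–154k: 260 × 84.3 = 21,918
  $155k+: 180 × 74.7 = 13,446
Adjusted estimate = 49,572 / 740 = 66.9892 → 67.0%.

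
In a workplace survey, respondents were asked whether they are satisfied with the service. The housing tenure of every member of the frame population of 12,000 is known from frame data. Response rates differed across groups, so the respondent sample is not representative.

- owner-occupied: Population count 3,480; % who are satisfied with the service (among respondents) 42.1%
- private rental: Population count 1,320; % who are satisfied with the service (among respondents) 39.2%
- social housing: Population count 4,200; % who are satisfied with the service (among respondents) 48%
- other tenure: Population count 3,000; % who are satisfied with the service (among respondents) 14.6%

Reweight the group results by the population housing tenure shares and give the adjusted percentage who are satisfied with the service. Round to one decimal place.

Each cell contributes population-share × respondent value:
  owner-occupied: (3,480/12,000) × 42.1 = 12.209
  private rental: (1,320/12,000) × 39.2 = 4.312
  social housing: (4,200/12,000) × 48 = 16.8
  other tenure: (3,000/12,000) × 14.6 = 3.65
Post-stratified estimate = 36.971 → 37.0%.

37.0%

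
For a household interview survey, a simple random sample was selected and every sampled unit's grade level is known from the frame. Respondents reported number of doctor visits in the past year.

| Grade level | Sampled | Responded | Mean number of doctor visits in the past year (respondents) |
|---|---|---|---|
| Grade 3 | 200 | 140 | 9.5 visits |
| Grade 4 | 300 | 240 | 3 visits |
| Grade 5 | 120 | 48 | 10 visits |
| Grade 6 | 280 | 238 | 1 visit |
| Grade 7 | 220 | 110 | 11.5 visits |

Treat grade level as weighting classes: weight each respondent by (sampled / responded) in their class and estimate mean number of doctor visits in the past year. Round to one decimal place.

6.1

Class response rates: Grade 3 140/200 = 70%, Grade 4 240/300 = 80%, Grade 5 48/120 = 40%, Grade 6 238/280 = 85%, Grade 7 110/220 = 50%.
Each respondent's weight = sampled/responded in their class; summing within a class gives n_sampled, so:
  Grade 3: 200 × 9.5 = 1900
  Grade 4: 300 × 3 = 900
  Grade 5: 120 × 10 = 1200
  Grade 6: 280 × 1 = 280
  Grade 7: 220 × 11.5 = 2530
Adjusted estimate = 6810 / 1,120 = 6.08036 → 6.1.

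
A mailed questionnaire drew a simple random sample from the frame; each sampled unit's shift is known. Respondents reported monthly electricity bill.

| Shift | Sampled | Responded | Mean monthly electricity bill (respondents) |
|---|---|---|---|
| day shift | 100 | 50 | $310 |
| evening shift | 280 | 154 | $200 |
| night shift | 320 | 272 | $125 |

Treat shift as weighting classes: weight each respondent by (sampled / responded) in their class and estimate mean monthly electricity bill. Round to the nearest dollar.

Response rates by class: day shift 50/100 = 50%, evening shift 154/280 = 55%, night shift 272/320 = 85%.
Each respondent's weight = sampled/responded in their class; summing within a class gives n_sampled, so:
  day shift: 100 × 310 = 31,000
  evening shift: 280 × 200 = 56,000
  night shift: 320 × 125 = 40,000
Adjusted estimate = 127,000 / 700 = 181.429 → $181.

$181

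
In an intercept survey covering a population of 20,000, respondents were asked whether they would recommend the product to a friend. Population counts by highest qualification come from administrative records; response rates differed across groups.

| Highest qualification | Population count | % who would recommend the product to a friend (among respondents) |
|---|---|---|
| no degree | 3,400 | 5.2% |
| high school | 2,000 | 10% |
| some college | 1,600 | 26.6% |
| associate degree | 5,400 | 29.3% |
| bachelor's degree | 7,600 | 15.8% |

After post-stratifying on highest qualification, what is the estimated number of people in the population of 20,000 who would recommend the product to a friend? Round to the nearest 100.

3,600

Each cell contributes its population count × the respondent rate:
  no degree: 3,400 × 5.2% = 176.8
  high school: 2,000 × 10% = 200
  some college: 1,600 × 26.6% = 425.6
  associate degree: 5,400 × 29.3% = 1582.2
  bachelor's degree: 7,600 × 15.8% = 1200.8
Estimated total = 3585.4 → 3,600.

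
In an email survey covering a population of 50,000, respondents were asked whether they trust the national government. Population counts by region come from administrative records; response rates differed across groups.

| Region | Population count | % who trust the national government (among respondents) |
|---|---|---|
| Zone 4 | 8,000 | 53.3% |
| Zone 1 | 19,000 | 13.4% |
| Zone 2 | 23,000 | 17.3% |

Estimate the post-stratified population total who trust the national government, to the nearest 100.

10,800

Estimated count per cell = population count × respondent percentage:
  Zone 4: 8,000 × 53.3% = 4264
  Zone 1: 19,000 × 13.4% = 2546
  Zone 2: 23,000 × 17.3% = 3979
Estimated total = 10,789 → 10,800.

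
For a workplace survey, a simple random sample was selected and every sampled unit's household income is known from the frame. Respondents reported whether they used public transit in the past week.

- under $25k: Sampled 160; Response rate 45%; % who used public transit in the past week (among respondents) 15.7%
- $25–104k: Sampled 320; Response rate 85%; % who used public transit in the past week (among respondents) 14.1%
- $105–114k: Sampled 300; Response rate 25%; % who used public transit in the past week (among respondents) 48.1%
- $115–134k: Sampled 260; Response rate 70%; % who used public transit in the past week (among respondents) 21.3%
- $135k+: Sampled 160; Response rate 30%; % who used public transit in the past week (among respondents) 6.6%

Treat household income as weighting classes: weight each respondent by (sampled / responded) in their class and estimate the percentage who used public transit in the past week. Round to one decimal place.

With weight = n_sampled/n_responded per class, the weighted class total is n_sampled:
  under $25k: 160 × 15.7 = 2512
  $25–104k: 320 × 14.1 = 4512
  $105–114k: 300 × 48.1 = 14,430
  $115–134k: 260 × 21.3 = 5538
  $135k+: 160 × 6.6 = 1056
Adjusted estimate = 28,048 / 1,200 = 23.3733 → 23.4%.

23.4%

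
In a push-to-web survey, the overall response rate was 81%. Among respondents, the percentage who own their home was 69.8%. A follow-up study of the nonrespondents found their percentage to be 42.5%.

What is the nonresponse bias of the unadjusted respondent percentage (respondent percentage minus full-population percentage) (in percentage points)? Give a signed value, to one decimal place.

Nonresponse fraction = 1 − 0.81 = 0.19.
Bias = (nonresponse fraction) × (respondent percentage − nonrespondent percentage)
     = 0.19 × (69.8 − 42.5) = 0.19 × 27.3 = 5.187.

+5.2 percentage points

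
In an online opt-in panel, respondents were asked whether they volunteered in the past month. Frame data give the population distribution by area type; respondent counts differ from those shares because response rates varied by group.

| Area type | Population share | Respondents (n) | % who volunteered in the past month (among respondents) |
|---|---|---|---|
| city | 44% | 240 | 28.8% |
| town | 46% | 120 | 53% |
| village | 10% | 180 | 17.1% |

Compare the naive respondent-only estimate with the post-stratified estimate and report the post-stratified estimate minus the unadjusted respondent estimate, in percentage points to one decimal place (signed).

Without adjustment, the pooled respondent share is:
  (240/540)×28.8 + (120/540)×53 + (180/540)×17.1 = 30.2778%
Reweighting by population area type shares:
  0.44×28.8 + 0.46×53 + 0.1×17.1 = 38.762%
Difference = 38.762 − 30.2778 = 8.4842 pp.

+8.5 percentage points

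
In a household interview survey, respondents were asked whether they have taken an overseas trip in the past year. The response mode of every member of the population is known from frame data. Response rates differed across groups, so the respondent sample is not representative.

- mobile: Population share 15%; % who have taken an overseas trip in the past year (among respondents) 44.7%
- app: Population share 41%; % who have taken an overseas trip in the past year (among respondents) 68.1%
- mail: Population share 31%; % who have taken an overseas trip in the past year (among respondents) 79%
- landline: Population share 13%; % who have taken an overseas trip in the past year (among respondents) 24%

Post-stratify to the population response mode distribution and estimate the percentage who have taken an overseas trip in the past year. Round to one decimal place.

Post-stratification weights by population share, not respondent share:
  mobile: 0.15 × 44.7 = 6.705
  app: 0.41 × 68.1 = 27.921
  mail: 0.31 × 79 = 24.49
  landline: 0.13 × 24 = 3.12
Post-stratified estimate = 62.236 → 62.2%.

62.2%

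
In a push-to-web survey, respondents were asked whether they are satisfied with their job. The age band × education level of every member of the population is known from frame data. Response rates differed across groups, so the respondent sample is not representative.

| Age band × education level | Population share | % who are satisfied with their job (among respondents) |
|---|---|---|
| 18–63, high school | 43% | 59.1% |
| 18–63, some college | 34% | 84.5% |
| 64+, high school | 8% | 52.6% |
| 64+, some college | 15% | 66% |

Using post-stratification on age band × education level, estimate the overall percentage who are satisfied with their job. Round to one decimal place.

68.3%

Reweight to the known age band × education level distribution:
  18–63, high school: 0.43 × 59.1 = 25.413
  18–63, some college: 0.34 × 84.5 = 28.73
  64+, high school: 0.08 × 52.6 = 4.208
  64+, some college: 0.15 × 66 = 9.9
Post-stratified estimate = 68.251 → 68.3%.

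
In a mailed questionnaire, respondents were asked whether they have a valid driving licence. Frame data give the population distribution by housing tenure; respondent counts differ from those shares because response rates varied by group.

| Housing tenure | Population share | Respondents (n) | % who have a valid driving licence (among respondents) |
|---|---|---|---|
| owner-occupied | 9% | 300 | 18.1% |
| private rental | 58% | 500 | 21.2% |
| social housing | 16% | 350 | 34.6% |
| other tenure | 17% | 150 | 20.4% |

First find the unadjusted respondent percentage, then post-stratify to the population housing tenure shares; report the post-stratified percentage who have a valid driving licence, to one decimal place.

22.9%

Without adjustment, the pooled respondent share is:
  (300/1300)×18.1 + (500/1300)×21.2 + (350/1300)×34.6 + (150/1300)×20.4 = 24%
Post-stratified estimate weights by population shares:
  0.09×18.1 + 0.58×21.2 + 0.16×34.6 + 0.17×20.4 = 22.929%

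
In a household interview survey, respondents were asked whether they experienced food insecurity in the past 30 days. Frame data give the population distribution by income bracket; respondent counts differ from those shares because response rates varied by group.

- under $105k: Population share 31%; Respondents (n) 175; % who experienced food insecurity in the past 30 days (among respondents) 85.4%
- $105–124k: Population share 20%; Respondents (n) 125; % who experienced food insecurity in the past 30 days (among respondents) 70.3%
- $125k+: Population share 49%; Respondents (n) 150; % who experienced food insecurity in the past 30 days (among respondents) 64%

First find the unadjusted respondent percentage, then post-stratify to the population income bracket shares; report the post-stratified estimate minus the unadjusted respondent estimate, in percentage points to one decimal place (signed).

-2.2 percentage points

Unadjusted (pooled respondent) estimate weights by respondent counts:
  (175/450)×85.4 + (125/450)×70.3 + (150/450)×64 = 74.0722%
Post-stratifying to population shares instead:
  0.31×85.4 + 0.2×70.3 + 0.49×64 = 71.894%
Difference = 71.894 − 74.0722 = -2.1782 pp.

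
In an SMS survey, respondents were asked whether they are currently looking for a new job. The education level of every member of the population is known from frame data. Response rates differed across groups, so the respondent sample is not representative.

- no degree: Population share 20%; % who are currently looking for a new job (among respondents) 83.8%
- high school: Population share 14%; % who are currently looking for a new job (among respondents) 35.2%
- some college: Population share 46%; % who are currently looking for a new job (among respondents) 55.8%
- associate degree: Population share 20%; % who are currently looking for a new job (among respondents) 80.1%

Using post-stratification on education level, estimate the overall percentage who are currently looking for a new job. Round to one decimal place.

63.4%

Each cell contributes population-share × respondent value:
  no degree: 0.2 × 83.8 = 16.76
  high school: 0.14 × 35.2 = 4.928
  some college: 0.46 × 55.8 = 25.668
  associate degree: 0.2 × 80.1 = 16.02
Post-stratified estimate = 63.376 → 63.4%.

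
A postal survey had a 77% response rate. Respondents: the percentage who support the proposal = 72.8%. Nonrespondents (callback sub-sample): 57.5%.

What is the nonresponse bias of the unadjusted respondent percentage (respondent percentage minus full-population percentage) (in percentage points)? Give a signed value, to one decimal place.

+3.5 percentage points

Nonresponse fraction = 1 − 0.77 = 0.23.
Bias = (nonresponse fraction) × (respondent percentage − nonrespondent percentage)
     = 0.23 × (72.8 − 57.5) = 0.23 × 15.3 = 3.519.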